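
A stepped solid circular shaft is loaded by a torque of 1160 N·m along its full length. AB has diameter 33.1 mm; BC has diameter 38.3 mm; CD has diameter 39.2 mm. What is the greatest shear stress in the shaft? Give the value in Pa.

1.63e8 Pa

Under the same torque, τ_max = 16T/(πd³) is largest where d is smallest — segment AB (d = 33.1 mm).
τ_max = 16·1160/(π·(0.0331)³) = 1.629×10^8 Pa.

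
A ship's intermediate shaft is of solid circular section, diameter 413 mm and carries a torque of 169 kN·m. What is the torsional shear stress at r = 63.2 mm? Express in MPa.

J = πd⁴/32 = π(0.413)⁴/32 = 2.856×10^-3 m⁴.
Shear stress varies linearly with radius: τ = T·r/J = 169000 × 0.0632 / 2.856×10^-3 = 3.739×10^6 Pa.

3.74 MPa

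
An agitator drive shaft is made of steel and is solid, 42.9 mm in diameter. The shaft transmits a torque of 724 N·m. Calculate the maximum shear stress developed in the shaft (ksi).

6.77 ksi

J = πd⁴/32 = π(0.0429)⁴/32 = 3.325×10^-7 m⁴.
τ_max = T·r/J = 724.0 × 0.0215 / 3.325×10^-7 = 4.670×10^7 Pa.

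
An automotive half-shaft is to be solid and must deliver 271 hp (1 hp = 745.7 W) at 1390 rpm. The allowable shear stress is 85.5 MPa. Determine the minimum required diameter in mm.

ω = 2π·1390/60 = 145.6 rad/s, so T = P/ω = 271×745.7 / 145.6 = 1388 N·m.
For a solid shaft τ_max = 16T/(πd³), so d = (16T/(π τ_allow))^(1/3) = (16·1388/(π·8.55×10^7))^(1/3) = 0.04357 m.

43.6 mm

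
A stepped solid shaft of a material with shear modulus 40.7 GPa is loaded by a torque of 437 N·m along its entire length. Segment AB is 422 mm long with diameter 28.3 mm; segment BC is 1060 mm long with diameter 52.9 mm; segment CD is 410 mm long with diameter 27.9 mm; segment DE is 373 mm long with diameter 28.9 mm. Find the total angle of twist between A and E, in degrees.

J_AB = π(0.0283)⁴/32 = 6.30×10^-8 m⁴; J_BC = π(0.0529)⁴/32 = 7.69×10^-7 m⁴; J_CD = π(0.0279)⁴/32 = 5.95×10^-8 m⁴; J_DE = π(0.0289)⁴/32 = 6.85×10^-8 m⁴.
θ = (T/G)·Σ L_i/J_i = (437.0/40.7×10⁹)·(0.422/6.30×10^-8 + 1.06/7.69×10^-7 + 0.410/5.95×10^-8 + 0.373/6.85×10^-8) = 0.2192 rad.

12.6°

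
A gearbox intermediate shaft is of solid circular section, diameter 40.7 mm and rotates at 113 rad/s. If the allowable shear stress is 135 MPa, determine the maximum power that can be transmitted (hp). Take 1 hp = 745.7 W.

271 hp

J = πd⁴/32 = π(0.0407)⁴/32 = 2.694×10^-7 m⁴.
T_max = τ_allow·J/r = 1.35×10^8 × 2.694×10^-7 / 0.0204 = 1787 N·m.
ω = 113 rad/s, so P_max = T_max·ω = 2.019×10^5 W.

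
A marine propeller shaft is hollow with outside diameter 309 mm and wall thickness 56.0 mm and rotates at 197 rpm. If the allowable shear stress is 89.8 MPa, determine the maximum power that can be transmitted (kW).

J = π(d_o⁴ − d_i⁴)/32 = π(0.309⁴ − 0.197⁴)/32 = 7.472×10^-4 m⁴.
T_max = τ_allow·J/r = 8.98×10^7 × 7.472×10^-4 / 0.154 = 434300 N·m.
ω = 2π·197/60 = 20.63 rad/s, so P_max = T_max·ω = 8.959×10^6 W.

8960 kW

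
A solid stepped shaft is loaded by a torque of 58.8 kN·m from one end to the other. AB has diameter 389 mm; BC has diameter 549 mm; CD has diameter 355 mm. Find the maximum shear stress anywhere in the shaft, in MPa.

Under the same torque, τ_max = 16T/(πd³) is largest where d is smallest — segment CD (d = 355 mm).
τ_max = 16·58800/(π·(0.355)³) = 6.694×10^6 Pa.

6.69 MPa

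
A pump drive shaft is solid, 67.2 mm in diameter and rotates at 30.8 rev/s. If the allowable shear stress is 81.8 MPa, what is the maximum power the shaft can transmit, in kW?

J = πd⁴/32 = π(0.0672)⁴/32 = 2.002×10^-6 m⁴.
T_max = τ_allow·J/r = 8.18×10^7 × 2.002×10^-6 / 0.0336 = 4874 N·m.
ω = 2π·30.8 = 193.5 rad/s, so P_max = T_max·ω = 9.432×10^5 W.

943 kW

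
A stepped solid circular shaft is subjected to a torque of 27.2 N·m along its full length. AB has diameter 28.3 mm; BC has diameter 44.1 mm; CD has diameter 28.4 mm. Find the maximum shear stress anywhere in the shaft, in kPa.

Under the same torque, τ_max = 16T/(πd³) is largest where d is smallest — segment AB (d = 28.3 mm).
τ_max = 16·27.20/(π·(0.0283)³) = 6.112×10^6 Pa.

6110 kPa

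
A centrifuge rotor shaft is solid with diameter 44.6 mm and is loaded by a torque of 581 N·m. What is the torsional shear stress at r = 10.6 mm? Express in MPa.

15.9 MPa

J = πd⁴/32 = π(0.0446)⁴/32 = 3.885×10^-7 m⁴.
Shear stress varies linearly with radius: τ = T·r/J = 581.0 × 0.0106 / 3.885×10^-7 = 1.585×10^7 Pa.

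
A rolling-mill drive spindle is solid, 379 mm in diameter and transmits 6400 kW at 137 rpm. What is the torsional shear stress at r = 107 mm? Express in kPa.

ω = 2π·137/60 = 14.35 rad/s, so T = P/ω = 6400×10³ / 14.35 = 446100 N·m.
J = πd⁴/32 = π(0.379)⁴/32 = 2.026×10^-3 m⁴.
Shear stress varies linearly with radius: τ = T·r/J = 446100 × 0.107 / 2.026×10^-3 = 2.356×10^7 Pa.

23600 kPa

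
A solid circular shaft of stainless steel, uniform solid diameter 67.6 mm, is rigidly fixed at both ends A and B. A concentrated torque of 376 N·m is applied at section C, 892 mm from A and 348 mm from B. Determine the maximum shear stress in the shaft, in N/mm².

4.46 N/mm²

With uniform GJ and both ends fixed, compatibility θ_AC = θ_CB gives T_A·a = T_B·b, together with T_A + T_B = T₀.
T_A = T₀·b/(a+b) = 376.0·348/1240 = 105.5 N·m; T_B = 270.5 N·m.
τ in each portion: τ_AC = 1.74×10^6 Pa, τ_CB = 4.46×10^6 Pa; maximum is in CB.
τ_max = T_CB·r/J = 270.5·0.0338/2.05×10^-6 = 4.459×10^6 Pa.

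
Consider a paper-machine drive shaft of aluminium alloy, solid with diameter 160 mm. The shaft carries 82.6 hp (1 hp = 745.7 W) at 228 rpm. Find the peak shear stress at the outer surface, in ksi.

ω = 2π·228/60 = 23.88 rad/s, so T = P/ω = 82.6×745.7 / 23.88 = 2580 N·m.
J = πd⁴/32 = π(0.160)⁴/32 = 6.434×10^-5 m⁴.
τ_max = T·r/J = 2580 × 0.0800 / 6.434×10^-5 = 3.208×10^6 Pa.

0.465 ksi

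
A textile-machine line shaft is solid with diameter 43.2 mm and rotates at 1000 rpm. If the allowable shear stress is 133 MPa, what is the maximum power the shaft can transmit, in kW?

220 kW

J = πd⁴/32 = π(0.0432)⁴/32 = 3.419×10^-7 m⁴.
T_max = τ_allow·J/r = 1.33×10^8 × 3.419×10^-7 / 0.0216 = 2105 N·m.
ω = 2π·1000/60 = 104.7 rad/s, so P_max = T_max·ω = 2.205×10^5 W.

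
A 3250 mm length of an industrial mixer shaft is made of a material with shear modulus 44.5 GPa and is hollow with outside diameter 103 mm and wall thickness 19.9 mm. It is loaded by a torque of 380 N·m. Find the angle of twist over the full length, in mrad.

J = π(d_o⁴ − d_i⁴)/32 = π(0.103⁴ − 0.0632⁴)/32 = 9.483×10^-6 m⁴.
θ = T·L/(G·J) = 380.0 × 3.25 / (44.5×10⁹ × 9.483×10^-6) = 2.926×10^-3 rad.

2.93 mrad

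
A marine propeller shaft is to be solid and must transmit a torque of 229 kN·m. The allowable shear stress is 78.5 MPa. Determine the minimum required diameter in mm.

246 mm

For a solid shaft τ_max = 16T/(πd³), so d = (16T/(π τ_allow))^(1/3) = (16·229000/(π·7.85×10^7))^(1/3) = 0.2458 m.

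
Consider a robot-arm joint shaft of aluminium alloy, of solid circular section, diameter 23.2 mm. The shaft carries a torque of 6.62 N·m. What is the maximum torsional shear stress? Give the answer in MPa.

J = πd⁴/32 = π(0.0232)⁴/32 = 2.844×10^-8 m⁴.
τ_max = T·r/J = 6.620 × 0.0116 / 2.844×10^-8 = 2.700×10^6 Pa.

2.70 MPa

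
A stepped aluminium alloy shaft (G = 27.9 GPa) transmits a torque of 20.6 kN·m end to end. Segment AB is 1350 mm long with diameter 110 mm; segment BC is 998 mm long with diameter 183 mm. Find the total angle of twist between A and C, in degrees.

4.36°

J_AB = π(0.110)⁴/32 = 1.44×10^-5 m⁴; J_BC = π(0.183)⁴/32 = 1.10×10^-4 m⁴.
θ = (T/G)·Σ L_i/J_i = (20600/27.9×10⁹)·(1.35/1.44×10^-5 + 0.998/1.10×10^-4) = 0.07604 rad.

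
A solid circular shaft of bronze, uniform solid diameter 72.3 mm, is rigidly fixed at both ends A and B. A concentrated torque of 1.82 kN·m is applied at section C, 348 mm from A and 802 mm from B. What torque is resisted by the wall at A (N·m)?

With uniform GJ and both ends fixed, compatibility θ_AC = θ_CB gives T_A·a = T_B·b, together with T_A + T_B = T₀.
T_A = T₀·b/(a+b) = 1820·802/1150 = 1269 N·m; T_B = 550.7 N·m.

1270 N·m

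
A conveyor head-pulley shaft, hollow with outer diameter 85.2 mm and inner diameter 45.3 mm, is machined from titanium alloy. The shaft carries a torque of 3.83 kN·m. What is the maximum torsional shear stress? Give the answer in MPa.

34.3 MPa

J = π(d_o⁴ − d_i⁴)/32 = π(0.0852⁴ − 0.0453⁴)/32 = 4.760×10^-6 m⁴.
τ_max = T·r/J = 3830 × 0.0426 / 4.760×10^-6 = 3.428×10^7 Pa.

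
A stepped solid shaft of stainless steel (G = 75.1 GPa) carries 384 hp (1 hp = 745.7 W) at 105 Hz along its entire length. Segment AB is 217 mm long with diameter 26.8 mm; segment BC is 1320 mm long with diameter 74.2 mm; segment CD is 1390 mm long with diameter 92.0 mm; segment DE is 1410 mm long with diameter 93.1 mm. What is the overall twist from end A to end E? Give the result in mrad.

29.6 mrad

ω = 2π·105 = 659.7 rad/s, so T = P/ω = 384×745.7 / 659.7 = 434.0 N·m.
J_AB = π(0.0268)⁴/32 = 5.06×10^-8 m⁴; J_BC = π(0.0742)⁴/32 = 2.98×10^-6 m⁴; J_CD = π(0.0920)⁴/32 = 7.03×10^-6 m⁴; J_DE = π(0.0931)⁴/32 = 7.38×10^-6 m⁴.
θ = (T/G)·Σ L_i/J_i = (434.0/75.1×10⁹)·(0.217/5.06×10^-8 + 1.32/2.98×10^-6 + 1.39/7.03×10^-6 + 1.41/7.38×10^-6) = 0.02957 rad.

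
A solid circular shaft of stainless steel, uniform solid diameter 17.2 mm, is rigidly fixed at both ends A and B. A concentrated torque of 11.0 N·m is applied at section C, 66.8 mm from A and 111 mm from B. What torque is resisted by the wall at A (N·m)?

With uniform GJ and both ends fixed, compatibility θ_AC = θ_CB gives T_A·a = T_B·b, together with T_A + T_B = T₀.
T_A = T₀·b/(a+b) = 11.00·111/177.8 = 6.867 N·m; T_B = 4.133 N·m.

6.87 N·m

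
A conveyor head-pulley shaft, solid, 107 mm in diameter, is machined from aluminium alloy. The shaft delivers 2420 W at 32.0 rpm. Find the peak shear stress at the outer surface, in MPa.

3.00 MPa

ω = 2π·32.0/60 = 3.351 rad/s, so T = P/ω = 2420 / 3.351 = 722.2 N·m.
J = πd⁴/32 = π(0.107)⁴/32 = 1.287×10^-5 m⁴.
τ_max = T·r/J = 722.2 × 0.0535 / 1.287×10^-5 = 3.002×10^6 Pa.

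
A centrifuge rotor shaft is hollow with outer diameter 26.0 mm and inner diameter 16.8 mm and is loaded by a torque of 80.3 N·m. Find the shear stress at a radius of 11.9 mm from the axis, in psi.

J = π(d_o⁴ − d_i⁴)/32 = π(0.0260⁴ − 0.0168⁴)/32 = 3.704×10^-8 m⁴.
Shear stress varies linearly with radius: τ = T·r/J = 80.30 × 0.0119 / 3.704×10^-8 = 2.580×10^7 Pa.

3740 psi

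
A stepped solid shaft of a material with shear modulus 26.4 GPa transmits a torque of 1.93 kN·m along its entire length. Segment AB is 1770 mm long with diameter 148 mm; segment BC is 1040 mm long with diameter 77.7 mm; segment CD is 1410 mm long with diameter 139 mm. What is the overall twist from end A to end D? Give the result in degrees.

1.54°

J_AB = π(0.148)⁴/32 = 4.71×10^-5 m⁴; J_BC = π(0.0777)⁴/32 = 3.58×10^-6 m⁴; J_CD = π(0.139)⁴/32 = 3.66×10^-5 m⁴.
θ = (T/G)·Σ L_i/J_i = (1930/26.4×10⁹)·(1.77/4.71×10^-5 + 1.04/3.58×10^-6 + 1.41/3.66×10^-5) = 0.02681 rad.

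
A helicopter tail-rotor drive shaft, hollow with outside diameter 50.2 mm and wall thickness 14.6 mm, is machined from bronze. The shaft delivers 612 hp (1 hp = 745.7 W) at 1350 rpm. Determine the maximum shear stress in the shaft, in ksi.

19.4 ksi

ω = 2π·1350/60 = 141.4 rad/s, so T = P/ω = 612×745.7 / 141.4 = 3228 N·m.
J = π(d_o⁴ − d_i⁴)/32 = π(0.0502⁴ − 0.0210⁴)/32 = 6.044×10^-7 m⁴.
τ_max = T·r/J = 3228 × 0.0251 / 6.044×10^-7 = 1.341×10^8 Pa.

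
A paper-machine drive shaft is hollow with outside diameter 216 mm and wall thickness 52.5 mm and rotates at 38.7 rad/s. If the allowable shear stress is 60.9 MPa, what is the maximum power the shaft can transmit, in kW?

J = π(d_o⁴ − d_i⁴)/32 = π(0.216⁴ − 0.111⁴)/32 = 1.988×10^-4 m⁴.
T_max = τ_allow·J/r = 6.09×10^7 × 1.988×10^-4 / 0.108 = 112100 N·m.
ω = 38.7 rad/s, so P_max = T_max·ω = 4.338×10^6 W.

4340 kW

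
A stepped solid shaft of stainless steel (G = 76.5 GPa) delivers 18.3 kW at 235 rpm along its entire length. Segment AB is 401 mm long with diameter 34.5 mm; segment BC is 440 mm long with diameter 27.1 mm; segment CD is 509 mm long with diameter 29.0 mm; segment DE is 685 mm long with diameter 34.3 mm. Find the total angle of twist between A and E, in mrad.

ω = 2π·235/60 = 24.61 rad/s, so T = P/ω = 18.3×10³ / 24.61 = 743.6 N·m.
J_AB = π(0.0345)⁴/32 = 1.39×10^-7 m⁴; J_BC = π(0.0271)⁴/32 = 5.30×10^-8 m⁴; J_CD = π(0.0290)⁴/32 = 6.94×10^-8 m⁴; J_DE = π(0.0343)⁴/32 = 1.36×10^-7 m⁴.
θ = (T/G)·Σ L_i/J_i = (743.6/76.5×10⁹)·(0.401/1.39×10^-7 + 0.440/5.30×10^-8 + 0.509/6.94×10^-8 + 0.685/1.36×10^-7) = 0.2291 rad.

229 mrad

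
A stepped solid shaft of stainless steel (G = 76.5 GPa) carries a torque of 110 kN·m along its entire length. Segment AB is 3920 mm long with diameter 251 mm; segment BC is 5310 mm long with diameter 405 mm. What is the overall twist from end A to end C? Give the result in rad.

0.0174 rad

J_AB = π(0.251)⁴/32 = 3.90×10^-4 m⁴; J_BC = π(0.405)⁴/32 = 2.64×10^-3 m⁴.
θ = (T/G)·Σ L_i/J_i = (110000/76.5×10⁹)·(3.92/3.90×10^-4 + 5.31/2.64×10^-3) = 0.01736 rad.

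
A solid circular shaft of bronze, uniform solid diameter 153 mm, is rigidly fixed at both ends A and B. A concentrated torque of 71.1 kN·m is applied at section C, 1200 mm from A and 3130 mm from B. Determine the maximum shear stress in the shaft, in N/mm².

With uniform GJ and both ends fixed, compatibility θ_AC = θ_CB gives T_A·a = T_B·b, together with T_A + T_B = T₀.
T_A = T₀·b/(a+b) = 71100·3130/4330 = 51400 N·m; T_B = 19700 N·m.
τ in each portion: τ_AC = 7.31×10^7 Pa, τ_CB = 2.80×10^7 Pa; maximum is in AC.
τ_max = T_AC·r/J = 51400·0.0765/5.38×10^-5 = 7.308×10^7 Pa.

73.1 N/mm²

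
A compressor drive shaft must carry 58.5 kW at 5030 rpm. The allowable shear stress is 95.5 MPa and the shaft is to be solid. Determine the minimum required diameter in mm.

ω = 2π·5030/60 = 526.7 rad/s, so T = P/ω = 58.5×10³ / 526.7 = 111.1 N·m.
For a solid shaft τ_max = 16T/(πd³), so d = (16T/(π τ_allow))^(1/3) = (16·111.1/(π·9.55×10^7))^(1/3) = 0.01809 m.

18.1 mm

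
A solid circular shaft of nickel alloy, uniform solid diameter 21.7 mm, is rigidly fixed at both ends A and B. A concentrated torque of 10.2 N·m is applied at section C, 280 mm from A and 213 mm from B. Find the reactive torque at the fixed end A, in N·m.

With uniform GJ and both ends fixed, compatibility θ_AC = θ_CB gives T_A·a = T_B·b, together with T_A + T_B = T₀.
T_A = T₀·b/(a+b) = 10.20·213/493.0 = 4.407 N·m; T_B = 5.793 N·m.

4.41 N·m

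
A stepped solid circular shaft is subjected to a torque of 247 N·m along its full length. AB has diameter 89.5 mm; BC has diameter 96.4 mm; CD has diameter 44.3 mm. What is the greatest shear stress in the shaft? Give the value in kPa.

Under the same torque, τ_max = 16T/(πd³) is largest where d is smallest — segment CD (d = 44.3 mm).
τ_max = 16·247.0/(π·(0.0443)³) = 1.447×10^7 Pa.

14500 kPa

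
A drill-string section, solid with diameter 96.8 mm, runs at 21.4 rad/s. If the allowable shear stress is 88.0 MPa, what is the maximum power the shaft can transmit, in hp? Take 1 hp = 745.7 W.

450 hp

J = πd⁴/32 = π(0.0968)⁴/32 = 8.620×10^-6 m⁴.
T_max = τ_allow·J/r = 8.80×10^7 × 8.620×10^-6 / 0.0484 = 15670 N·m.
ω = 21.4 rad/s, so P_max = T_max·ω = 3.354×10^5 W.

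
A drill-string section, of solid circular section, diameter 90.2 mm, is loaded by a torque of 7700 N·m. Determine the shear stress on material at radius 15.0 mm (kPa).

J = πd⁴/32 = π(0.0902)⁴/32 = 6.499×10^-6 m⁴.
Shear stress varies linearly with radius: τ = T·r/J = 7700 × 0.0150 / 6.499×10^-6 = 1.777×10^7 Pa.

17800 kPa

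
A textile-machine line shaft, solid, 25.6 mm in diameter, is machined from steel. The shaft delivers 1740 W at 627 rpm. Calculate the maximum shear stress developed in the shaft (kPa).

8040 kPa

ω = 2π·627/60 = 65.66 rad/s, so T = P/ω = 1740 / 65.66 = 26.50 N·m.
J = πd⁴/32 = π(0.0256)⁴/32 = 4.217×10^-8 m⁴.
τ_max = T·r/J = 26.50 × 0.0128 / 4.217×10^-8 = 8.045×10^6 Pa.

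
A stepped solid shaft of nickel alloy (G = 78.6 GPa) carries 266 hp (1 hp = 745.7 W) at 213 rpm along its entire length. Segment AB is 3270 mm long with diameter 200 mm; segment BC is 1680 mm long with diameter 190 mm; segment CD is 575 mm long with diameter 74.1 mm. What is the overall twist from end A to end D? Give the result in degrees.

1.48°

ω = 2π·213/60 = 22.31 rad/s, so T = P/ω = 266×745.7 / 22.31 = 8893 N·m.
J_AB = π(0.200)⁴/32 = 1.57×10^-4 m⁴; J_BC = π(0.190)⁴/32 = 1.28×10^-4 m⁴; J_CD = π(0.0741)⁴/32 = 2.96×10^-6 m⁴.
θ = (T/G)·Σ L_i/J_i = (8893/78.6×10⁹)·(3.27/1.57×10^-4 + 1.68/1.28×10^-4 + 0.575/2.96×10^-6) = 0.02582 rad.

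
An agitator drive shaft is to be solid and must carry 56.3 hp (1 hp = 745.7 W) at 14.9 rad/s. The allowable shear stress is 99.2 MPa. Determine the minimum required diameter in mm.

ω = 14.9 rad/s, so T = P/ω = 56.3×745.7 / 14.90 = 2818 N·m.
For a solid shaft τ_max = 16T/(πd³), so d = (16T/(π τ_allow))^(1/3) = (16·2818/(π·9.92×10^7))^(1/3) = 0.05249 m.

52.5 mm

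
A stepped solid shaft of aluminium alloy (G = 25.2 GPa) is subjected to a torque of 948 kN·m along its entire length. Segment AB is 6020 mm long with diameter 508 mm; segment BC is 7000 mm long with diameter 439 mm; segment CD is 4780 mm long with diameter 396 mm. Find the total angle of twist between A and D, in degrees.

J_AB = π(0.508)⁴/32 = 6.54×10^-3 m⁴; J_BC = π(0.439)⁴/32 = 3.65×10^-3 m⁴; J_CD = π(0.396)⁴/32 = 2.41×10^-3 m⁴.
θ = (T/G)·Σ L_i/J_i = (948000/25.2×10⁹)·(6.02/6.54×10^-3 + 7.00/3.65×10^-3 + 4.78/2.41×10^-3) = 0.1813 rad.

10.4°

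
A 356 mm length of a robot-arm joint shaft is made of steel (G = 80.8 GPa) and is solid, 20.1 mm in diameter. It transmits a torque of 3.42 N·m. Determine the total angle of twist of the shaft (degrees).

0.0539°

J = πd⁴/32 = π(0.0201)⁴/32 = 1.602×10^-8 m⁴.
θ = T·L/(G·J) = 3.420 × 0.356 / (80.8×10⁹ × 1.602×10^-8) = 9.403×10^-4 rad.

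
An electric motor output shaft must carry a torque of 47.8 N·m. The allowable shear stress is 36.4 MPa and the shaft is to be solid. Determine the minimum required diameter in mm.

18.8 mm

For a solid shaft τ_max = 16T/(πd³), so d = (16T/(π τ_allow))^(1/3) = (16·47.80/(π·3.64×10^7))^(1/3) = 0.01884 m.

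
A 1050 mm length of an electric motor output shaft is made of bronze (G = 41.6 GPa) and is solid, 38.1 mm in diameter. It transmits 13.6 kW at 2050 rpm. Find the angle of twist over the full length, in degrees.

ω = 2π·2050/60 = 214.7 rad/s, so T = P/ω = 13.6×10³ / 214.7 = 63.35 N·m.
J = πd⁴/32 = π(0.0381)⁴/32 = 2.069×10^-7 m⁴.
θ = T·L/(G·J) = 63.35 × 1.05 / (41.6×10⁹ × 2.069×10^-7) = 7.730×10^-3 rad.

0.443°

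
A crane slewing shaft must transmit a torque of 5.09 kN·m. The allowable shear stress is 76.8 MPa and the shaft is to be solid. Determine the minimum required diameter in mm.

69.6 mm

For a solid shaft τ_max = 16T/(πd³), so d = (16T/(π τ_allow))^(1/3) = (16·5090/(π·7.68×10^7))^(1/3) = 0.06963 m.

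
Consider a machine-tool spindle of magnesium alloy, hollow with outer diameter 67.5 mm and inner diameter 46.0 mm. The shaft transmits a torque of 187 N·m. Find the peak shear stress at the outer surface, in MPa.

J = π(d_o⁴ − d_i⁴)/32 = π(0.0675⁴ − 0.0460⁴)/32 = 1.598×10^-6 m⁴.
τ_max = T·r/J = 187.0 × 0.0338 / 1.598×10^-6 = 3.948×10^6 Pa.

3.95 MPa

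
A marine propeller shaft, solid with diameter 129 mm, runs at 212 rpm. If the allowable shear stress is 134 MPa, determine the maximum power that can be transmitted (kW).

J = πd⁴/32 = π(0.129)⁴/32 = 2.719×10^-5 m⁴.
T_max = τ_allow·J/r = 1.34×10^8 × 2.719×10^-5 / 0.0645 = 56480 N·m.
ω = 2π·212/60 = 22.20 rad/s, so P_max = T_max·ω = 1.254×10^6 W.

1250 kW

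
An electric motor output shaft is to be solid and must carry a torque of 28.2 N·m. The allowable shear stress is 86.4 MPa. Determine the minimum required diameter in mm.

11.8 mm

For a solid shaft τ_max = 16T/(πd³), so d = (16T/(π τ_allow))^(1/3) = (16·28.20/(π·8.64×10^7))^(1/3) = 0.01185 m.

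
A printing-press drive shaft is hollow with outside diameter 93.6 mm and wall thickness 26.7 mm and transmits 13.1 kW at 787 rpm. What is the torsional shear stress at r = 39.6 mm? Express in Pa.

ω = 2π·787/60 = 82.41 rad/s, so T = P/ω = 13.1×10³ / 82.41 = 159.0 N·m.
J = π(d_o⁴ − d_i⁴)/32 = π(0.0936⁴ − 0.0402⁴)/32 = 7.279×10^-6 m⁴.
Shear stress varies linearly with radius: τ = T·r/J = 159.0 × 0.0396 / 7.279×10^-6 = 8.648×10^5 Pa.

865000 Pa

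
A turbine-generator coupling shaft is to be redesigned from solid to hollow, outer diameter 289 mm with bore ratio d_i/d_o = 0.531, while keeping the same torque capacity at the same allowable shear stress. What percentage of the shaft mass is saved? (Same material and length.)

24.1 %

Equal τ_max and T ⇒ the solid shaft needs d_s³ = d_o³(1−k⁴), so d_s = 289·(1−0.531⁴)^(1/3) = 281.1 mm.
Area ratio A_h/A_s = d_o²(1−k²)/d_s² = (1−k²)/(1−k⁴)^(2/3) = 0.7588.
Mass saving = 1 − 0.7588 = 24.1 %.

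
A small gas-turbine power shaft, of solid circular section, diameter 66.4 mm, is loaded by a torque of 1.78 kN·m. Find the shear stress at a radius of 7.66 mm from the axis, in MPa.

J = πd⁴/32 = π(0.0664)⁴/32 = 1.908×10^-6 m⁴.
Shear stress varies linearly with radius: τ = T·r/J = 1780 × 0.00766 / 1.908×10^-6 = 7.145×10^6 Pa.

7.14 MPa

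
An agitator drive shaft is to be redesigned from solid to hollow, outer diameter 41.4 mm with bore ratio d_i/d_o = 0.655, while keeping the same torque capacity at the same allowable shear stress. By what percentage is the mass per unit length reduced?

Equal τ_max and T ⇒ the solid shaft needs d_s³ = d_o³(1−k⁴), so d_s = 41.4·(1−0.655⁴)^(1/3) = 38.69 mm.
Area ratio A_h/A_s = d_o²(1−k²)/d_s² = (1−k²)/(1−k⁴)^(2/3) = 0.6539.
Mass saving = 1 − 0.6539 = 34.6 %.

34.6 %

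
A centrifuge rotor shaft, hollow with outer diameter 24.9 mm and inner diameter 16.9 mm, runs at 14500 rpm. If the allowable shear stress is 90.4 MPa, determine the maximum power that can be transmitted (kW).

328 kW

J = π(d_o⁴ − d_i⁴)/32 = π(0.0249⁴ − 0.0169⁴)/32 = 2.973×10^-8 m⁴.
T_max = τ_allow·J/r = 9.04×10^7 × 2.973×10^-8 / 0.0124 = 215.9 N·m.
ω = 2π·14500/60 = 1518 rad/s, so P_max = T_max·ω = 3.278×10^5 W.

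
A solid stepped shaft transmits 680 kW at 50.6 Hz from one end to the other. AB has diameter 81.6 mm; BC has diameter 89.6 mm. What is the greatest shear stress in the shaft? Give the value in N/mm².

ω = 2π·50.6 = 317.9 rad/s, so T = P/ω = 680×10³ / 317.9 = 2139 N·m.
Under the same torque, τ_max = 16T/(πd³) is largest where d is smallest — segment AB (d = 81.6 mm).
τ_max = 16·2139/(π·(0.0816)³) = 2.005×10^7 Pa.

20.0 N/mm²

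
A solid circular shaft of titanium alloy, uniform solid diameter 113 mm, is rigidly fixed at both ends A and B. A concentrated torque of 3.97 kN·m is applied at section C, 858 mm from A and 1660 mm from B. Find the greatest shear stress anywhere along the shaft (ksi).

1.34 ksi

With uniform GJ and both ends fixed, compatibility θ_AC = θ_CB gives T_A·a = T_B·b, together with T_A + T_B = T₀.
T_A = T₀·b/(a+b) = 3970·1660/2518 = 2617 N·m; T_B = 1353 N·m.
τ in each portion: τ_AC = 9.24×10^6 Pa, τ_CB = 4.77×10^6 Pa; maximum is in AC.
τ_max = T_AC·r/J = 2617·0.0565/1.60×10^-5 = 9.238×10^6 Pa.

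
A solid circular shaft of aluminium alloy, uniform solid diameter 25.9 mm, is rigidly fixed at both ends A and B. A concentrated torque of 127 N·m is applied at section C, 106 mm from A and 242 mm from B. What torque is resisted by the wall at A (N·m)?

With uniform GJ and both ends fixed, compatibility θ_AC = θ_CB gives T_A·a = T_B·b, together with T_A + T_B = T₀.
T_A = T₀·b/(a+b) = 127.0·242/348.0 = 88.32 N·m; T_B = 38.68 N·m.

88.3 N·m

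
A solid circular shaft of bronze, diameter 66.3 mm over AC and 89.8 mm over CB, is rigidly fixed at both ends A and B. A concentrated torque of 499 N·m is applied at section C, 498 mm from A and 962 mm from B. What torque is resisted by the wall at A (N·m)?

Compatibility: T_A·a/J_AC = T_B·b/J_CB with T_A + T_B = T₀.
J_AC = 1.90×10^-6 m⁴, J_CB = 6.38×10^-6 m⁴, so T_A = T₀·(J_AC/a)/((J_AC/a)+(J_CB/b)) = 182.0 N·m, T_B = 317.0 N·m.

182 N·m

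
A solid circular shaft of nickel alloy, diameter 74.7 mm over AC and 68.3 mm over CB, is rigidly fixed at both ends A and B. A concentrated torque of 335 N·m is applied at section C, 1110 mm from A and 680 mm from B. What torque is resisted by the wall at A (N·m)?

Compatibility: T_A·a/J_AC = T_B·b/J_CB with T_A + T_B = T₀.
J_AC = 3.06×10^-6 m⁴, J_CB = 2.14×10^-6 m⁴, so T_A = T₀·(J_AC/a)/((J_AC/a)+(J_CB/b)) = 156.5 N·m, T_B = 178.5 N·m.

156 N·m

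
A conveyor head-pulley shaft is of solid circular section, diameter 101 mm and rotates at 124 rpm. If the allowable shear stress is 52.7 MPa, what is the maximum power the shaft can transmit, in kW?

138 kW

J = πd⁴/32 = π(0.101)⁴/32 = 1.022×10^-5 m⁴.
T_max = τ_allow·J/r = 5.27×10^7 × 1.022×10^-5 / 0.0505 = 10660 N·m.
ω = 2π·124/60 = 12.99 rad/s, so P_max = T_max·ω = 1.384×10^5 W.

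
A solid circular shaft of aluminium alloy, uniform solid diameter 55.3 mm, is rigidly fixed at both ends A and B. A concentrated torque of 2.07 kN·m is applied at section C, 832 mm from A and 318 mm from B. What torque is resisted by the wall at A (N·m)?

572 N·m

With uniform GJ and both ends fixed, compatibility θ_AC = θ_CB gives T_A·a = T_B·b, together with T_A + T_B = T₀.
T_A = T₀·b/(a+b) = 2070·318/1150 = 572.4 N·m; T_B = 1498 N·m.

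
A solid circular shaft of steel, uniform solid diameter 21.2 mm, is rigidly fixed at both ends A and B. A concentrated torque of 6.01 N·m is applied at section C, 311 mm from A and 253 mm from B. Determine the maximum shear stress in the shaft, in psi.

With uniform GJ and both ends fixed, compatibility θ_AC = θ_CB gives T_A·a = T_B·b, together with T_A + T_B = T₀.
T_A = T₀·b/(a+b) = 6.010·253/564.0 = 2.696 N·m; T_B = 3.314 N·m.
τ in each portion: τ_AC = 1.44×10^6 Pa, τ_CB = 1.77×10^6 Pa; maximum is in CB.
τ_max = T_CB·r/J = 3.314·0.0106/1.98×10^-8 = 1.771×10^6 Pa.

257 psi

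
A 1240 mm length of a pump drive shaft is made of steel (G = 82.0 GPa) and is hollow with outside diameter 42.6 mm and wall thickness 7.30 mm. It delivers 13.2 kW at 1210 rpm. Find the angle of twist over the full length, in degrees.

0.343°

ω = 2π·1210/60 = 126.7 rad/s, so T = P/ω = 13.2×10³ / 126.7 = 104.2 N·m.
J = π(d_o⁴ − d_i⁴)/32 = π(0.0426⁴ − 0.0280⁴)/32 = 2.630×10^-7 m⁴.
θ = T·L/(G·J) = 104.2 × 1.24 / (82.0×10⁹ × 2.630×10^-7) = 5.990×10^-3 rad.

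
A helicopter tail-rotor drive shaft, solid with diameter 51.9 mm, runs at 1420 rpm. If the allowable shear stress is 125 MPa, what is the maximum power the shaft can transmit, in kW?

510 kW

J = πd⁴/32 = π(0.0519)⁴/32 = 7.123×10^-7 m⁴.
T_max = τ_allow·J/r = 1.25×10^8 × 7.123×10^-7 / 0.0260 = 3431 N·m.
ω = 2π·1420/60 = 148.7 rad/s, so P_max = T_max·ω = 5.102×10^5 W.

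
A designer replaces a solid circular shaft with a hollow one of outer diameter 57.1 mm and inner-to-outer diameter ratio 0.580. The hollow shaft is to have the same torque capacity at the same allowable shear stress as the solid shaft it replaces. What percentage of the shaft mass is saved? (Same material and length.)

28.1 %

Equal τ_max and T ⇒ the solid shaft needs d_s³ = d_o³(1−k⁴), so d_s = 57.1·(1−0.580⁴)^(1/3) = 54.86 mm.
Area ratio A_h/A_s = d_o²(1−k²)/d_s² = (1−k²)/(1−k⁴)^(2/3) = 0.7189.
Mass saving = 1 − 0.7189 = 28.1 %.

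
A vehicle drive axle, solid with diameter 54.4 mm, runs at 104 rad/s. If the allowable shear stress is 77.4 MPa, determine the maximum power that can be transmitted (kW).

254 kW

J = πd⁴/32 = π(0.0544)⁴/32 = 8.598×10^-7 m⁴.
T_max = τ_allow·J/r = 7.74×10^7 × 8.598×10^-7 / 0.0272 = 2447 N·m.
ω = 104 rad/s, so P_max = T_max·ω = 2.544×10^5 W.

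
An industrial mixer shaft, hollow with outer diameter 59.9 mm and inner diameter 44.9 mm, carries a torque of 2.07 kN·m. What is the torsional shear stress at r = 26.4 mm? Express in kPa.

63200 kPa

J = π(d_o⁴ − d_i⁴)/32 = π(0.0599⁴ − 0.0449⁴)/32 = 8.649×10^-7 m⁴.
Shear stress varies linearly with radius: τ = T·r/J = 2070 × 0.0264 / 8.649×10^-7 = 6.319×10^7 Pa.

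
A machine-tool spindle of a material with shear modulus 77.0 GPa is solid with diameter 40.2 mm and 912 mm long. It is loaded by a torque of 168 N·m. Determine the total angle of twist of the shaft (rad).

0.00776 rad

J = πd⁴/32 = π(0.0402)⁴/32 = 2.564×10^-7 m⁴.
θ = T·L/(G·J) = 168.0 × 0.912 / (77.0×10⁹ × 2.564×10^-7) = 7.761×10^-3 rad.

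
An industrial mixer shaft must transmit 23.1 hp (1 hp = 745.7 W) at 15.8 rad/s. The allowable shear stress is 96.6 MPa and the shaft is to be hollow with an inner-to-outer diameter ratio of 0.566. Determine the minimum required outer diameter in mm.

ω = 15.8 rad/s, so T = P/ω = 23.1×745.7 / 15.80 = 1090 N·m.
For a hollow shaft with d_i/d_o = 0.566: τ_max = 16T/(π d_o³ (1−k⁴)), so d_o = [16T/(π τ_allow (1−k⁴))]^(1/3) = [16·1090/(π·9.66×10^7·0.8974)]^(1/3) = 0.04001 m.

40.0 mm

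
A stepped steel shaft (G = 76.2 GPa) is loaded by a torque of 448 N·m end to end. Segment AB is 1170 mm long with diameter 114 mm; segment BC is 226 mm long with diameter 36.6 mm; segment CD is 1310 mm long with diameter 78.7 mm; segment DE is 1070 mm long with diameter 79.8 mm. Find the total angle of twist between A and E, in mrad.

J_AB = π(0.114)⁴/32 = 1.66×10^-5 m⁴; J_BC = π(0.0366)⁴/32 = 1.76×10^-7 m⁴; J_CD = π(0.0787)⁴/32 = 3.77×10^-6 m⁴; J_DE = π(0.0798)⁴/32 = 3.98×10^-6 m⁴.
θ = (T/G)·Σ L_i/J_i = (448.0/76.2×10⁹)·(1.17/1.66×10^-5 + 0.226/1.76×10^-7 + 1.31/3.77×10^-6 + 1.07/3.98×10^-6) = 0.01158 rad.

11.6 mrad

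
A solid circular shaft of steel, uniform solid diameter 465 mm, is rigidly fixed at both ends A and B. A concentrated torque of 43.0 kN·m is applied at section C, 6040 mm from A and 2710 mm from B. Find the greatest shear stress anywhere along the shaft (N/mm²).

1.50 N/mm²

With uniform GJ and both ends fixed, compatibility θ_AC = θ_CB gives T_A·a = T_B·b, together with T_A + T_B = T₀.
T_A = T₀·b/(a+b) = 43000·2710/8750 = 13320 N·m; T_B = 29680 N·m.
τ in each portion: τ_AC = 6.75×10^5 Pa, τ_CB = 1.50×10^6 Pa; maximum is in CB.
τ_max = T_CB·r/J = 29680·0.233/4.59×10^-3 = 1.504×10^6 Pa.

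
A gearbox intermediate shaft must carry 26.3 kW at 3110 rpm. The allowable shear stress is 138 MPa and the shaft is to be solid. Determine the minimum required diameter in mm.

ω = 2π·3110/60 = 325.7 rad/s, so T = P/ω = 26.3×10³ / 325.7 = 80.75 N·m.
For a solid shaft τ_max = 16T/(πd³), so d = (16T/(π τ_allow))^(1/3) = (16·80.75/(π·1.38×10^8))^(1/3) = 0.01439 m.

14.4 mm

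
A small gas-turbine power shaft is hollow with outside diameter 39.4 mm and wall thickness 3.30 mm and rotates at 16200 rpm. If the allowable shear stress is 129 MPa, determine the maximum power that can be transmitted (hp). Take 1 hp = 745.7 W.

J = π(d_o⁴ − d_i⁴)/32 = π(0.0394⁴ − 0.0328⁴)/32 = 1.230×10^-7 m⁴.
T_max = τ_allow·J/r = 1.29×10^8 × 1.230×10^-7 / 0.0197 = 805.1 N·m.
ω = 2π·16200/60 = 1696 rad/s, so P_max = T_max·ω = 1.366×10^6 W.

1830 hp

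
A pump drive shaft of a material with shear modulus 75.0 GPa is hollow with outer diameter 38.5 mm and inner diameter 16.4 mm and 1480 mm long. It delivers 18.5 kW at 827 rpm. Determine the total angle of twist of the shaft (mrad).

ω = 2π·827/60 = 86.60 rad/s, so T = P/ω = 18.5×10³ / 86.60 = 213.6 N·m.
J = π(d_o⁴ − d_i⁴)/32 = π(0.0385⁴ − 0.0164⁴)/32 = 2.086×10^-7 m⁴.
θ = T·L/(G·J) = 213.6 × 1.48 / (75.0×10⁹ × 2.086×10^-7) = 0.02021 rad.

20.2 mrad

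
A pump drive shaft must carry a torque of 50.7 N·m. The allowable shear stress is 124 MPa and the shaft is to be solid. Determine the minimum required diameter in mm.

For a solid shaft τ_max = 16T/(πd³), so d = (16T/(π τ_allow))^(1/3) = (16·50.70/(π·1.24×10^8))^(1/3) = 0.01277 m.

12.8 mm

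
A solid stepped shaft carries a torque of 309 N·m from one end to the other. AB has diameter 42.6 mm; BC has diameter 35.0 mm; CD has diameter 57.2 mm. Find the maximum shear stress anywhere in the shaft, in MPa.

Under the same torque, τ_max = 16T/(πd³) is largest where d is smallest — segment BC (d = 35.0 mm).
τ_max = 16·309.0/(π·(0.0350)³) = 3.670×10^7 Pa.

36.7 MPa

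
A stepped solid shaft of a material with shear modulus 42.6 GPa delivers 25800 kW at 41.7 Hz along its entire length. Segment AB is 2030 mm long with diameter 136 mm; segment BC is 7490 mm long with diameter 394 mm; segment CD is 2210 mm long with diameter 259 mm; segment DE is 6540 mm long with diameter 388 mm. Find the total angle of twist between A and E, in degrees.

9.48°

ω = 2π·41.7 = 262.0 rad/s, so T = P/ω = 25800×10³ / 262.0 = 98470 N·m.
J_AB = π(0.136)⁴/32 = 3.36×10^-5 m⁴; J_BC = π(0.394)⁴/32 = 2.37×10^-3 m⁴; J_CD = π(0.259)⁴/32 = 4.42×10^-4 m⁴; J_DE = π(0.388)⁴/32 = 2.22×10^-3 m⁴.
θ = (T/G)·Σ L_i/J_i = (98470/42.6×10⁹)·(2.03/3.36×10^-5 + 7.49/2.37×10^-3 + 2.21/4.42×10^-4 + 6.54/2.22×10^-3) = 0.1654 rad.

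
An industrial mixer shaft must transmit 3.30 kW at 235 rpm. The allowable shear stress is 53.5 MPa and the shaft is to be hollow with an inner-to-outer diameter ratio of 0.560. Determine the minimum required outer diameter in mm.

24.2 mm

ω = 2π·235/60 = 24.61 rad/s, so T = P/ω = 3.30×10³ / 24.61 = 134.1 N·m.
For a hollow shaft with d_i/d_o = 0.560: τ_max = 16T/(π d_o³ (1−k⁴)), so d_o = [16T/(π τ_allow (1−k⁴))]^(1/3) = [16·134.1/(π·5.35×10^7·0.9017)]^(1/3) = 0.02419 m.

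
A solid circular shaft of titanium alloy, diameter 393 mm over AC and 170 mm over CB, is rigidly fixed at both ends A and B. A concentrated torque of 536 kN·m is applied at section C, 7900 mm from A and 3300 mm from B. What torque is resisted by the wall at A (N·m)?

Compatibility: T_A·a/J_AC = T_B·b/J_CB with T_A + T_B = T₀.
J_AC = 2.34×10^-3 m⁴, J_CB = 8.20×10^-5 m⁴, so T_A = T₀·(J_AC/a)/((J_AC/a)+(J_CB/b)) = 494500 N·m, T_B = 41450 N·m.

495000 N·m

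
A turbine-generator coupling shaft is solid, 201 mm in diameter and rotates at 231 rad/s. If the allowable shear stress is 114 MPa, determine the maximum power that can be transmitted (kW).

42000 kW

J = πd⁴/32 = π(0.201)⁴/32 = 1.602×10^-4 m⁴.
T_max = τ_allow·J/r = 1.14×10^8 × 1.602×10^-4 / 0.101 = 181800 N·m.
ω = 231 rad/s, so P_max = T_max·ω = 4.199×10^7 W.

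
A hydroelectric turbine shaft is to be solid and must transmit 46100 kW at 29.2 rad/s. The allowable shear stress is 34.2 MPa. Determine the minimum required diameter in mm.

ω = 29.2 rad/s, so T = P/ω = 46100×10³ / 29.20 = 1.579e6 N·m.
For a solid shaft τ_max = 16T/(πd³), so d = (16T/(π τ_allow))^(1/3) = (16·1.579e6/(π·3.42×10^7))^(1/3) = 0.6172 m.

617 mm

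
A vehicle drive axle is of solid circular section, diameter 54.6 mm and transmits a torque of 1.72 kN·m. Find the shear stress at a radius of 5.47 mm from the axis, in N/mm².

10.8 N/mm²

J = πd⁴/32 = π(0.0546)⁴/32 = 8.725×10^-7 m⁴.
Shear stress varies linearly with radius: τ = T·r/J = 1720 × 0.00547 / 8.725×10^-7 = 1.078×10^7 Pa.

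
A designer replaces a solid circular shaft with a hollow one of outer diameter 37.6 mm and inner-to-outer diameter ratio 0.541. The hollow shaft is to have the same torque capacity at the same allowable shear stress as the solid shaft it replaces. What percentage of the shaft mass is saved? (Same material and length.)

24.9 %

Equal τ_max and T ⇒ the solid shaft needs d_s³ = d_o³(1−k⁴), so d_s = 37.6·(1−0.541⁴)^(1/3) = 36.49 mm.
Area ratio A_h/A_s = d_o²(1−k²)/d_s² = (1−k²)/(1−k⁴)^(2/3) = 0.7508.
Mass saving = 1 − 0.7508 = 24.9 %.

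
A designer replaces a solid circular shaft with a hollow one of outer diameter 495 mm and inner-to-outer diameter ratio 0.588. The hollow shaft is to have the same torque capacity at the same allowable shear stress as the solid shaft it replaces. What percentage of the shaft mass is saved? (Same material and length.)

Equal τ_max and T ⇒ the solid shaft needs d_s³ = d_o³(1−k⁴), so d_s = 495·(1−0.588⁴)^(1/3) = 474.4 mm.
Area ratio A_h/A_s = d_o²(1−k²)/d_s² = (1−k²)/(1−k⁴)^(2/3) = 0.7122.
Mass saving = 1 − 0.7122 = 28.8 %.

28.8 %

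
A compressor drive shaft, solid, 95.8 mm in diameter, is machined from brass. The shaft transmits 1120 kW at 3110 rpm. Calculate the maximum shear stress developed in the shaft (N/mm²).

ω = 2π·3110/60 = 325.7 rad/s, so T = P/ω = 1120×10³ / 325.7 = 3439 N·m.
J = πd⁴/32 = π(0.0958)⁴/32 = 8.269×10^-6 m⁴.
τ_max = T·r/J = 3439 × 0.0479 / 8.269×10^-6 = 1.992×10^7 Pa.

19.9 N/mm²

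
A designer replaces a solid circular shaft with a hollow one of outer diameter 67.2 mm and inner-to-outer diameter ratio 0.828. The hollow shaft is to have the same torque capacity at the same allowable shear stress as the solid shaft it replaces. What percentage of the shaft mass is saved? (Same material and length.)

Equal τ_max and T ⇒ the solid shaft needs d_s³ = d_o³(1−k⁴), so d_s = 67.2·(1−0.828⁴)^(1/3) = 54.38 mm.
Area ratio A_h/A_s = d_o²(1−k²)/d_s² = (1−k²)/(1−k⁴)^(2/3) = 0.4801.
Mass saving = 1 − 0.4801 = 52.0 %.

52.0 %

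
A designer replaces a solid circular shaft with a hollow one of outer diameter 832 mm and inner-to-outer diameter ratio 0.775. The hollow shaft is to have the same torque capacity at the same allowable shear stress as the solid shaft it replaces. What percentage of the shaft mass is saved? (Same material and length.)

46.2 %

Equal τ_max and T ⇒ the solid shaft needs d_s³ = d_o³(1−k⁴), so d_s = 832·(1−0.775⁴)^(1/3) = 716.7 mm.
Area ratio A_h/A_s = d_o²(1−k²)/d_s² = (1−k²)/(1−k⁴)^(2/3) = 0.5382.
Mass saving = 1 − 0.5382 = 46.2 %.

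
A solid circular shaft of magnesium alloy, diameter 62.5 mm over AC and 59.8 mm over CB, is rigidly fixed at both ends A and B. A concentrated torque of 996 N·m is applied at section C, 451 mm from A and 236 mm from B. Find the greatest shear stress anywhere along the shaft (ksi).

2.12 ksi

Compatibility: T_A·a/J_AC = T_B·b/J_CB with T_A + T_B = T₀.
J_AC = 1.50×10^-6 m⁴, J_CB = 1.26×10^-6 m⁴, so T_A = T₀·(J_AC/a)/((J_AC/a)+(J_CB/b)) = 382.8 N·m, T_B = 613.2 N·m.
τ in each portion: τ_AC = 7.99×10^6 Pa, τ_CB = 1.46×10^7 Pa; maximum is in CB.
τ_max = T_CB·r/J = 613.2·0.0299/1.26×10^-6 = 1.460×10^7 Pa.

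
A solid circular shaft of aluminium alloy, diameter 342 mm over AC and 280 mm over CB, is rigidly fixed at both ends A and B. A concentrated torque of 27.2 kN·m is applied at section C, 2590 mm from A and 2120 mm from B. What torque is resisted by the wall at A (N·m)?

Compatibility: T_A·a/J_AC = T_B·b/J_CB with T_A + T_B = T₀.
J_AC = 1.34×10^-3 m⁴, J_CB = 6.03×10^-4 m⁴, so T_A = T₀·(J_AC/a)/((J_AC/a)+(J_CB/b)) = 17560 N·m, T_B = 9639 N·m.

17600 N·m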